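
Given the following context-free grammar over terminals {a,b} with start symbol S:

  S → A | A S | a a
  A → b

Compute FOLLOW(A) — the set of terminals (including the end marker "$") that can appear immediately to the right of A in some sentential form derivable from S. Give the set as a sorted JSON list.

Compute FIRST by fixpoint:
[1]
  A via A→b: +{b}
  S via S→A: +{b}
  S via S→a a: +{a}
  S: {a,b}  A: {b}
[2] — fixpoint
  S: {a,b}  A: {b}

FOLLOW iteration:
initialize: $ ∈ FOLLOW(S)
[1]
  S→A: FOLLOW(A) ⊇ FOLLOW(S) ⊇ {$}; new: +{$}
  S→A S: FOLLOW(A) ⊇ FIRST(S) = {a,b}; new: +{a,b}
  FOLLOW[S]={$}  FOLLOW[A]={$,a,b}
[2] (no change)
  FOLLOW[S]={$}  FOLLOW[A]={$,a,b}

FOLLOW(A) = ["$", "a", "b"]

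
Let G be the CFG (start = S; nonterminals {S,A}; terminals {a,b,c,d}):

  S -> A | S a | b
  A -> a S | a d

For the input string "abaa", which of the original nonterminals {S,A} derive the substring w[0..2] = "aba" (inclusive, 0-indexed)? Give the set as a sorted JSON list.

CNF form of G:
  S -> S T0 | T0 S | T0 T1 | b
  A -> T0 S | T0 T1
  T0 -> a
  T1 -> d

CYK table (by increasing span) (cells [i..j] with 0 ≤ i ≤ j ≤ 2 only):
  cell(0,0) a: {T0}  orig:{}
  cell(1,1) b: {S}
  cell(2,2) a: {T0}  orig:{}
  cell(0,1) ab: {A,S}
  cell(1,2) ba: {S}
  cell(0,2) aba: {A,S}

Original NTs in T[0,2] deriving "aba": ["A", "S"]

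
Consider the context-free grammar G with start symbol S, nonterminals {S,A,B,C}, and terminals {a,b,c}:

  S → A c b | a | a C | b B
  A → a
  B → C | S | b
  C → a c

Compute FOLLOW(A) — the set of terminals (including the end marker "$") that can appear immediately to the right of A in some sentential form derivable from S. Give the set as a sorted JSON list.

FIRST iteration:
iter 1:
  A via A→a: +{a}
  B via B→b: +{b}
  C via C→a c: +{a}
  S via S→A c b: +{a}
  S via S→b B: +{b}
  FIRST[S]={a,b}  FIRST[A]={a}  FIRST[B]={b}  FIRST[C]={a}
iter 2:
  B via B→C: +{a}
  FIRST[S]={a,b}  FIRST[A]={a}  FIRST[B]={a,b}  FIRST[C]={a}
iter 3: (stable)
  FIRST[S]={a,b}  FIRST[A]={a}  FIRST[B]={a,b}  FIRST[C]={a}

Compute FOLLOW by fixpoint:
FOLLOW(S) := {$}
pass 1:
  S→A c b: FOLLOW(A) ⊇ FIRST(c) = {c}; new: +{c}
  S→a C: FOLLOW(C) ⊇ FOLLOW(S) ⊇ {$}; new: +{$}
  S→b B: FOLLOW(B) ⊇ FOLLOW(S) ⊇ {$}; new: +{$}
  FOLLOW(S)={$}  FOLLOW(A)={c}  FOLLOW(B)={$}  FOLLOW(C)={$}
pass 2: (no change)
  FOLLOW(S)={$}  FOLLOW(A)={c}  FOLLOW(B)={$}  FOLLOW(C)={$}

FOLLOW(A) = ["c"]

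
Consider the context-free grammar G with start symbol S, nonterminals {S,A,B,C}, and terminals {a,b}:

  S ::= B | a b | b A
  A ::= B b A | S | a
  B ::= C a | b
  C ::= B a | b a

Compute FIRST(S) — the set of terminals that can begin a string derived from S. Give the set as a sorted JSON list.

FIRST sets, iterate to fixpoint:
[1]
  A via A→a: +{a}
  B via B→b: +{b}
  C via C→B a: +{b}
  S via S→B: +{b}
  S via S→a b: +{a}
  FIRST(S)={a,b}  FIRST(A)={a}  FIRST(B)={b}  FIRST(C)={b}
[2]
  A via A→B b A: +{b}
  FIRST(S)={a,b}  FIRST(A)={a,b}  FIRST(B)={b}  FIRST(C)={b}
[3] — fixpoint
  FIRST(S)={a,b}  FIRST(A)={a,b}  FIRST(B)={b}  FIRST(C)={b}

FIRST(S) = ["a", "b"]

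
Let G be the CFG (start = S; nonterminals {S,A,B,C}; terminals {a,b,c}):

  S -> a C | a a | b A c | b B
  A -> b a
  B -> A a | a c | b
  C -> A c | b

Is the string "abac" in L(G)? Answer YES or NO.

Convert to CNF:
  S -> T0 B | T0 X3 | T1 C | T1 T1
  A -> T0 T1
  B -> A T1 | T1 T2 | b
  C -> A T2 | b
  T0 -> b
  T1 -> a
  T2 -> c
  X3 -> A T2

CYK fill:
  T[0,0] 'a' = {T1}  orig:{}
  T[1,1] 'b' = {B,C,T0}  orig:{B,C}
  T[2,2] 'a' = {T1}  orig:{}
  T[3,3] 'c' = {T2}  orig:{}
  T[0,1] 'ab' = {S}
  T[1,2] 'ba' = {A}
  T[2,3] 'ac' = {B}
  T[0,2] 'aba' = ∅
  T[1,3] 'bac' = {C,S,X3}  orig:{C,S}
  T[0,3] 'abac' = {S}

S ∈ T[0,3] ⇒ YES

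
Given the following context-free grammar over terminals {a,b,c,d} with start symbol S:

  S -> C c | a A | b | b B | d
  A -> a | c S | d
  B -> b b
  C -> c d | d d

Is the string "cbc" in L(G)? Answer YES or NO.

CNF form of G:
  S -> C T0 | T1 B | T3 A | b | d
  A -> T0 S | a | d
  B -> T1 T1
  C -> T0 T2 | T2 T2
  T0 -> c
  T1 -> b
  T2 -> d
  T3 -> a

Fill CYK table bottom-up:
  cell(0,0) c: {T0}  orig:{}
  cell(1,1) b: {S,T1}  orig:{S}
  cell(2,2) c: {T0}  orig:{}
  cell(0,1) cb: {A}
  cell(1,2) bc: ∅
  cell(0,2) cbc: ∅

S ∉ T[0,2] ⇒ NO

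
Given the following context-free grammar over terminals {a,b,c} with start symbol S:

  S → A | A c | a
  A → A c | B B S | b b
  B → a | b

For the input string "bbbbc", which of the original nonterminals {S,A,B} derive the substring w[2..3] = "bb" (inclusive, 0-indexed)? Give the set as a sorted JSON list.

CNF form of G:
  S -> A T0 | B X3 | T1 T1 | a
  A -> A T0 | B X2 | T1 T1
  B -> a | b
  T0 -> c
  T1 -> b
  X2 -> B S
  X3 -> B S

CYK table (by increasing span) (cells [i..j] with 2 ≤ i ≤ j ≤ 3 only):
  T[2,2] 'b' = {B,T1}  orig:{B}
  T[3,3] 'b' = {B,T1}  orig:{B}
  T[2,3] 'bb' = {A,S}

Original NTs in T[2,3] deriving "bb": ["A", "S"]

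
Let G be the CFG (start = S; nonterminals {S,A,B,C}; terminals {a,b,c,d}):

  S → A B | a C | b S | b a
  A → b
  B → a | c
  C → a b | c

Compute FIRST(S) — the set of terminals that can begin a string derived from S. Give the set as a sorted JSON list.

FIRST sets, iterate to fixpoint:
pass 1:
  A via A→b: +{b}
  B via B→a: +{a}
  B via B→c: +{c}
  C via C→a b: +{a}
  C via C→c: +{c}
  S via S→A B: +{b}
  S via S→a C: +{a}
  FIRST(S)={a,b}  FIRST(A)={b}  FIRST(B)={a,c}  FIRST(C)={a,c}
pass 2: — fixpoint
  FIRST(S)={a,b}  FIRST(A)={b}  FIRST(B)={a,c}  FIRST(C)={a,c}

FIRST(S) = ["a", "b"]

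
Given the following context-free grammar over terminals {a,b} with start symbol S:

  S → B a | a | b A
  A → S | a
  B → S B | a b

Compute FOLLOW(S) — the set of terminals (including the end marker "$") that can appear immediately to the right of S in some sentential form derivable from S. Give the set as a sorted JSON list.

Compute FIRST by fixpoint:
[1]
  A via A→a: +{a}
  B via B→a b: +{a}
  S via S→B a: +{a}
  S via S→b A: +{b}
  S: {a,b}  A: {a}  B: {a}
[2]
  A via A→S: +{b}
  B via B→S B: +{b}
  S: {a,b}  A: {a,b}  B: {a,b}
[3] done
  S: {a,b}  A: {a,b}  B: {a,b}

Compute FOLLOW by fixpoint:
seed FOLLOW(S) with $
round 1:
  B→S B: FOLLOW(S) ⊇ FIRST(B) = {a,b}; new: +{a,b}
  S→B a: FOLLOW(B) ⊇ FIRST(a) = {a}; new: +{a}
  S→b A: FOLLOW(A) ⊇ FOLLOW(S) ⊇ {$,a,b}; new: +{$,a,b}
  FOLLOW[S]={$,a,b}  FOLLOW[A]={$,a,b}  FOLLOW[B]={a}
round 2: done
  FOLLOW[S]={$,a,b}  FOLLOW[A]={$,a,b}  FOLLOW[B]={a}

FOLLOW(S) = ["$", "a", "b"]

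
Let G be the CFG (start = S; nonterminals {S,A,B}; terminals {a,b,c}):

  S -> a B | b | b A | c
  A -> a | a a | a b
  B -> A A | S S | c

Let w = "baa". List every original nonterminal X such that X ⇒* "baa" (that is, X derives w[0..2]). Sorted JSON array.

CNF form of G:
  S -> T0 B | T1 A | b | c
  A -> T0 T0 | T0 T1 | a
  B -> A A | S S | c
  T0 -> a
  T1 -> b

CYK table (by increasing span), restricted to cells inside w[0..2]:
  T[0,0] 'b' = {S,T1}  orig:{S}
  T[1,1] 'a' = {A,T0}  orig:{A}
  T[2,2] 'a' = {A,T0}  orig:{A}
  T[0,1] 'ba' = {S}
  T[1,2] 'aa' = {A,B}
  T[0,2] 'baa' = {S}

Original NTs in T[0,2] deriving "baa": ["S"]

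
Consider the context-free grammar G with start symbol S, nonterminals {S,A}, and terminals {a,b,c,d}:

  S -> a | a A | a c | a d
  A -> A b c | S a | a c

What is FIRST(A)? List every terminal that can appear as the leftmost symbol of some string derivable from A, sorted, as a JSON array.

FIRST sets, iterate to fixpoint:
[1]
  A via A→a c: +{a}
  S via S→a: +{a}
  FIRST(S)={a}  FIRST(A)={a}
[2] (stable)
  FIRST(S)={a}  FIRST(A)={a}

FIRST(A) = ["a"]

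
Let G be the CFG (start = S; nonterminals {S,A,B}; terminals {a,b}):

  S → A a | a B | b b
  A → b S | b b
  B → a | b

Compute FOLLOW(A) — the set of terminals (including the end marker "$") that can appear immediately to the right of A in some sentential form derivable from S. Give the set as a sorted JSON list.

Compute FIRST by fixpoint:
[1]
  A via A→b S: +{b}
  B via B→a: +{a}
  B via B→b: +{b}
  S via S→A a: +{b}
  S via S→a B: +{a}
  S: {a,b}  A: {b}  B: {a,b}
[2] (no change)
  S: {a,b}  A: {b}  B: {a,b}

FOLLOW iteration:
initialize: $ ∈ FOLLOW(S)
round 1:
  S→A a: FOLLOW(A) ⊇ FIRST(a) = {a}; new: +{a}
  S→a B: FOLLOW(B) ⊇ FOLLOW(S) ⊇ {$}; new: +{$}
  FOLLOW[S]={$}  FOLLOW[A]={a}  FOLLOW[B]={$}
round 2:
  A→b S: FOLLOW(S) ⊇ FOLLOW(A) ⊇ {a}; new: +{a}
  S→a B: FOLLOW(B) ⊇ FOLLOW(S) ⊇ {$,a}; new: +{a}
  FOLLOW[S]={$,a}  FOLLOW[A]={a}  FOLLOW[B]={$,a}
round 3: done
  FOLLOW[S]={$,a}  FOLLOW[A]={a}  FOLLOW[B]={$,a}

FOLLOW(A) = ["a"]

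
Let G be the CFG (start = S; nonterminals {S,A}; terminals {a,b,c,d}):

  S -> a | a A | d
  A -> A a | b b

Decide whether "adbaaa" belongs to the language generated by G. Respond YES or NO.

Convert to CNF:
  S -> T0 A | a | d
  A -> A T0 | T1 T1
  T0 -> a
  T1 -> b

Fill CYK table bottom-up:
  [0..0]={S,T0}  "a"  orig:{S}
  [1..1]={S}  "d"
  [2..2]={T1}  "b"  orig:{}
  [3..3]={S,T0}  "a"  orig:{S}
  [4..4]={S,T0}  "a"  orig:{S}
  [5..5]={S,T0}  "a"  orig:{S}
  [0..1]=∅  "ad"
  [1..2]=∅  "db"
  [2..3]=∅  "ba"
  [3..4]=∅  "aa"
  [4..5]=∅  "aa"
  [0..2]=∅  "adb"
  [1..3]=∅  "dba"
  [2..4]=∅  "baa"
  [3..5]=∅  "aaa"
  [0..3]=∅  "adba"
  [1..4]=∅  "dbaa"
  [2..5]=∅  "baaa"
  [0..4]=∅  "adbaa"
  [1..5]=∅  "dbaaa"
  [0..5]=∅  "adbaaa"

S ∉ T[0,5] ⇒ NO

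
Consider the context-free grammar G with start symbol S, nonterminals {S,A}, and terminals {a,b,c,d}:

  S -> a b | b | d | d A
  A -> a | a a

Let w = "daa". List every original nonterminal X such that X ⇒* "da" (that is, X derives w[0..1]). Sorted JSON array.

Convert to CNF:
  S -> T0 T1 | T2 A | b | d
  A -> T0 T0 | a
  T0 -> a
  T1 -> b
  T2 -> d

Fill CYK table bottom-up (cells [i..j] with 0 ≤ i ≤ j ≤ 1 only):
  T[0,0] 'd' = {S,T2}  orig:{S}
  T[1,1] 'a' = {A,T0}  orig:{A}
  T[0,1] 'da' = {S}

Original NTs in T[0,1] deriving "da": ["S"]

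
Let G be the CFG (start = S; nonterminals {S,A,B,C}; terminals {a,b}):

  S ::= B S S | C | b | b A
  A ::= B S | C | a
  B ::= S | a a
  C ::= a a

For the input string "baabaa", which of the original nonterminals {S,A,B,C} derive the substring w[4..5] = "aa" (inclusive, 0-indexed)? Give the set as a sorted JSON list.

CNF form of G:
  S -> B X3 | T0 T0 | T1 A | b
  A -> B S | T0 T0 | a
  B -> B X2 | T0 T0 | T1 A | b
  C -> T0 T0
  T0 -> a
  T1 -> b
  X2 -> S S
  X3 -> S S

Fill CYK table bottom-up (cells [i..j] with 4 ≤ i ≤ j ≤ 5 only):
  [4..4]={A,T0}  "a"  orig:{A}
  [5..5]={A,T0}  "a"  orig:{A}
  [4..5]={A,B,C,S}  "aa"

Original NTs in T[4,5] deriving "aa": ["A", "B", "C", "S"]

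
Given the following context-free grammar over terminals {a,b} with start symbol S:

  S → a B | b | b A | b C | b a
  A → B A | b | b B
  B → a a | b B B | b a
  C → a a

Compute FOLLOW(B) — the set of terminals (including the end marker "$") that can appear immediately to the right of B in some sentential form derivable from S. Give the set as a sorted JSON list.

Compute FIRST by fixpoint:
pass 1:
  A via A→b: +{b}
  B via B→a a: +{a}
  B via B→b B B: +{b}
  C via C→a a: +{a}
  S via S→a B: +{a}
  S via S→b: +{b}
  S: {a,b}  A: {b}  B: {a,b}  C: {a}
pass 2:
  A via A→B A: +{a}
  S: {a,b}  A: {a,b}  B: {a,b}  C: {a}
pass 3: (stable)
  S: {a,b}  A: {a,b}  B: {a,b}  C: {a}

FOLLOW iteration:
initialize: $ ∈ FOLLOW(S)
iter 1:
  A→B A: FOLLOW(B) ⊇ FIRST(A) = {a,b}; new: +{a,b}
  S→a B: FOLLOW(B) ⊇ FOLLOW(S) ⊇ {$}; new: +{$}
  S→b A: FOLLOW(A) ⊇ FOLLOW(S) ⊇ {$}; new: +{$}
  S→b C: FOLLOW(C) ⊇ FOLLOW(S) ⊇ {$}; new: +{$}
  S: {$}  A: {$}  B: {$,a,b}  C: {$}
iter 2: done
  S: {$}  A: {$}  B: {$,a,b}  C: {$}

FOLLOW(B) = ["$", "a", "b"]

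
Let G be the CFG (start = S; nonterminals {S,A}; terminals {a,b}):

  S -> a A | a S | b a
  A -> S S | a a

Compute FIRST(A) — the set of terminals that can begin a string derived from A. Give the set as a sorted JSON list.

FIRST iteration:
round 1:
  A via A→a a: +{a}
  S via S→a A: +{a}
  S via S→b a: +{b}
  S: {a,b}  A: {a}
round 2:
  A via A→S S: +{b}
  S: {a,b}  A: {a,b}
round 3: (stable)
  S: {a,b}  A: {a,b}

FIRST(A) = ["a", "b"]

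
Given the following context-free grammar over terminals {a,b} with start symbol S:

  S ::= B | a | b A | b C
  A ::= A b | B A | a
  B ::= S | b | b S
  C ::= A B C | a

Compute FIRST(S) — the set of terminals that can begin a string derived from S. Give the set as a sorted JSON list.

Compute FIRST by fixpoint:
pass 1:
  A via A→a: +{a}
  B via B→b: +{b}
  C via C→A B C: +{a}
  S via S→B: +{b}
  S via S→a: +{a}
  FIRST(S)={a,b}  FIRST(A)={a}  FIRST(B)={b}  FIRST(C)={a}
pass 2:
  A via A→B A: +{b}
  B via B→S: +{a}
  C via C→A B C: +{b}
  FIRST(S)={a,b}  FIRST(A)={a,b}  FIRST(B)={a,b}  FIRST(C)={a,b}
pass 3: done
  FIRST(S)={a,b}  FIRST(A)={a,b}  FIRST(B)={a,b}  FIRST(C)={a,b}

FIRST(S) = ["a", "b"]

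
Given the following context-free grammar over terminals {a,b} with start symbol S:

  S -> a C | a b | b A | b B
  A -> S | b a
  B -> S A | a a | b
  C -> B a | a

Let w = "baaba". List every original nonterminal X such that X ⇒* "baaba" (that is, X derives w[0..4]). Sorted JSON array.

CNF form of G:
  S -> T0 C | T0 T1 | T1 A | T1 B
  A -> T0 C | T0 T1 | T1 A | T1 B | T1 T0
  B -> S A | T0 T0 | b
  C -> B T0 | a
  T0 -> a
  T1 -> b

CYK table (by increasing span) — only the sub-triangle for w[0..4]:
  cell(0,0) b: {B,T1}  orig:{B}
  cell(1,1) a: {C,T0}  orig:{C}
  cell(2,2) a: {C,T0}  orig:{C}
  cell(3,3) b: {B,T1}  orig:{B}
  cell(4,4) a: {C,T0}  orig:{C}
  cell(0,1) ba: {A,C}
  cell(1,2) aa: {A,B,S}
  cell(2,3) ab: {A,S}
  cell(3,4) ba: {A,C}
  cell(0,2) baa: {A,S}
  cell(1,3) aab: ∅
  cell(2,4) aba: {A,S}
  cell(0,3) baab: ∅
  cell(1,4) aaba: {B}
  cell(0,4) baaba: {A,B,S}

Original NTs in T[0,4] deriving "baaba": ["A", "B", "S"]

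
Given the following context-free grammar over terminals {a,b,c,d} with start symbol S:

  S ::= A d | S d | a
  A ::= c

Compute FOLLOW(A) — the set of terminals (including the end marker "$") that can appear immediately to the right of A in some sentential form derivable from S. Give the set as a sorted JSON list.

FIRST iteration:
iter 1:
  A via A→c: +{c}
  S via S→A d: +{c}
  S via S→a: +{a}
  S: {a,c}  A: {c}
iter 2: — fixpoint
  S: {a,c}  A: {c}

FOLLOW iteration:
seed FOLLOW(S) with $
iter 1:
  S→A d: FOLLOW(A) ⊇ FIRST(d) = {d}; new: +{d}
  S→S d: FOLLOW(S) ⊇ FIRST(d) = {d}; new: +{d}
  FOLLOW[S]={$,d}  FOLLOW[A]={d}
iter 2: done
  FOLLOW[S]={$,d}  FOLLOW[A]={d}

FOLLOW(A) = ["d"]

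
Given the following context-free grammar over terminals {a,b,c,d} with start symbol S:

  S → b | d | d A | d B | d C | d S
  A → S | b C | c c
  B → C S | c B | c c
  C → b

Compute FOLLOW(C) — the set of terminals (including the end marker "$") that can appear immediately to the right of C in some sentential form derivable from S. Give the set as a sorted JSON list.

Compute FIRST by fixpoint:
pass 1:
  A via A→b C: +{b}
  A via A→c c: +{c}
  B via B→c B: +{c}
  C via C→b: +{b}
  S via S→b: +{b}
  S via S→d: +{d}
  FIRST[S]={b,d}  FIRST[A]={b,c}  FIRST[B]={c}  FIRST[C]={b}
pass 2:
  A via A→S: +{d}
  B via B→C S: +{b}
  FIRST[S]={b,d}  FIRST[A]={b,c,d}  FIRST[B]={b,c}  FIRST[C]={b}
pass 3: (stable)
  FIRST[S]={b,d}  FIRST[A]={b,c,d}  FIRST[B]={b,c}  FIRST[C]={b}

FOLLOW sets:
seed FOLLOW(S) with $
round 1:
  B→C S: FOLLOW(C) ⊇ FIRST(S) = {b,d}; new: +{b,d}
  S→d A: FOLLOW(A) ⊇ FOLLOW(S) ⊇ {$}; new: +{$}
  S→d B: FOLLOW(B) ⊇ FOLLOW(S) ⊇ {$}; new: +{$}
  S→d C: FOLLOW(C) ⊇ FOLLOW(S) ⊇ {$}; new: +{$}
  S: {$}  A: {$}  B: {$}  C: {$,b,d}
round 2: — fixpoint
  S: {$}  A: {$}  B: {$}  C: {$,b,d}

FOLLOW(C) = ["$", "b", "d"]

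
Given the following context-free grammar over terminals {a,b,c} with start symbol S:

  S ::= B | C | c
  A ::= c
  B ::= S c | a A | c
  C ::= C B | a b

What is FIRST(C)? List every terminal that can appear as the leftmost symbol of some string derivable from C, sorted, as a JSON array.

Compute FIRST by fixpoint:
pass 1:
  A via A→c: +{c}
  B via B→a A: +{a}
  B via B→c: +{c}
  C via C→a b: +{a}
  S via S→B: +{a,c}
  FIRST[S]={a,c}  FIRST[A]={c}  FIRST[B]={a,c}  FIRST[C]={a}
pass 2: done
  FIRST[S]={a,c}  FIRST[A]={c}  FIRST[B]={a,c}  FIRST[C]={a}

FIRST(C) = ["a"]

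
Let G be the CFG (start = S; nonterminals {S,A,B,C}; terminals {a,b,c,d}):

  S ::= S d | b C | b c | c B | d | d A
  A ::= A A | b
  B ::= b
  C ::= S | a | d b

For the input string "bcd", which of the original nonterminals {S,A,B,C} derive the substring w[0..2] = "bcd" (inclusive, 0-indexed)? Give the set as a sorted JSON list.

CNF form of G:
  S -> S T0 | T0 A | T1 C | T1 T2 | T2 B | d
  A -> A A | b
  B -> b
  C -> S T0 | T0 A | T0 T1 | T1 C | T1 T2 | T2 B | a | d
  T0 -> d
  T1 -> b
  T2 -> c

Fill CYK table bottom-up (cells [i..j] with 0 ≤ i ≤ j ≤ 2 only):
  [0..0]={A,B,T1}  "b"  orig:{A,B}
  [1..1]={T2}  "c"  orig:{}
  [2..2]={C,S,T0}  "d"  orig:{C,S}
  [0..1]={C,S}  "bc"
  [1..2]=∅  "cd"
  [0..2]={C,S}  "bcd"

Original NTs in T[0,2] deriving "bcd": ["C", "S"]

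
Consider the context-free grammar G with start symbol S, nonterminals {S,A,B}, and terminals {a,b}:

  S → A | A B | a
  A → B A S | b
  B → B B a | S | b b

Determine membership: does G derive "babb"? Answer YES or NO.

CNF form of G:
  S -> A B | B X5 | a | b
  A -> B X2 | b
  B -> A B | B X3 | B X4 | T1 T1 | a | b
  T0 -> a
  T1 -> b
  X2 -> A S
  X3 -> A S
  X4 -> B T0
  X5 -> A S

CYK table (by increasing span):
  T[0,0] 'b' = {A,B,S,T1}  orig:{A,B,S}
  T[1,1] 'a' = {B,S,T0}  orig:{B,S}
  T[2,2] 'b' = {A,B,S,T1}  orig:{A,B,S}
  T[3,3] 'b' = {A,B,S,T1}  orig:{A,B,S}
  T[0,1] 'ba' = {B,S,X2,X3,X4,X5}  orig:{B,S}
  T[1,2] 'ab' = ∅
  T[2,3] 'bb' = {B,S,X2,X3,X5}  orig:{B,S}
  T[0,2] 'bab' = ∅
  T[1,3] 'abb' = {A,B,S}
  T[0,3] 'babb' = {A,B,S,X2,X3,X5}  orig:{A,B,S}

S ∈ T[0,3] ⇒ YES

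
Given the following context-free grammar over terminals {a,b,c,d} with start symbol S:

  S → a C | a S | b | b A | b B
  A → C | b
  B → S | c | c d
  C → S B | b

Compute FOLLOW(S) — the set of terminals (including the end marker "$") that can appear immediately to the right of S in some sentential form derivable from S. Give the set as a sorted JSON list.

FIRST iteration:
[1]
  A via A→b: +{b}
  B via B→c: +{c}
  C via C→b: +{b}
  S via S→a C: +{a}
  S via S→b: +{b}
  S: {a,b}  A: {b}  B: {c}  C: {b}
[2]
  B via B→S: +{a,b}
  C via C→S B: +{a}
  S: {a,b}  A: {b}  B: {a,b,c}  C: {a,b}
[3]
  A via A→C: +{a}
  S: {a,b}  A: {a,b}  B: {a,b,c}  C: {a,b}
[4] done
  S: {a,b}  A: {a,b}  B: {a,b,c}  C: {a,b}

FOLLOW iteration:
initialize: $ ∈ FOLLOW(S)
iter 1:
  C→S B: FOLLOW(S) ⊇ FIRST(B) = {a,b,c}; new: +{a,b,c}
  S→a C: FOLLOW(C) ⊇ FOLLOW(S) ⊇ {$,a,b,c}; new: +{$,a,b,c}
  S→b A: FOLLOW(A) ⊇ FOLLOW(S) ⊇ {$,a,b,c}; new: +{$,a,b,c}
  S→b B: FOLLOW(B) ⊇ FOLLOW(S) ⊇ {$,a,b,c}; new: +{$,a,b,c}
  FOLLOW(S)={$,a,b,c}  FOLLOW(A)={$,a,b,c}  FOLLOW(B)={$,a,b,c}  FOLLOW(C)={$,a,b,c}
iter 2: (stable)
  FOLLOW(S)={$,a,b,c}  FOLLOW(A)={$,a,b,c}  FOLLOW(B)={$,a,b,c}  FOLLOW(C)={$,a,b,c}

FOLLOW(S) = ["$", "a", "b", "c"]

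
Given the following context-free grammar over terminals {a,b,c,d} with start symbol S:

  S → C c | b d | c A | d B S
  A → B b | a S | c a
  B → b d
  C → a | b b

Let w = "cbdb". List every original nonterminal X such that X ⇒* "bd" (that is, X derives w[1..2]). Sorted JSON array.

CNF form of G:
  S -> C T2 | T0 T3 | T2 A | T3 X4
  A -> B T0 | T1 S | T2 T1
  B -> T0 T3
  C -> T0 T0 | a
  T0 -> b
  T1 -> a
  T2 -> c
  T3 -> d
  X4 -> B S

CYK table (by increasing span), restricted to cells inside w[1..2]:
  [1..1]={T0}  "b"  orig:{}
  [2..2]={T3}  "d"  orig:{}
  [1..2]={B,S}  "bd"

Original NTs in T[1,2] deriving "bd": ["B", "S"]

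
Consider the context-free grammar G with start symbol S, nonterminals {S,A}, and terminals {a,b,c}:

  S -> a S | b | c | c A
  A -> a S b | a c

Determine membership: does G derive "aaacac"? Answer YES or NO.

CNF form of G:
  S -> T0 S | T2 A | b | c
  A -> T0 T2 | T0 X3
  T0 -> a
  T1 -> b
  T2 -> c
  X3 -> S T1

Fill CYK table bottom-up:
  cell(0,0) a: {T0}  orig:{}
  cell(1,1) a: {T0}  orig:{}
  cell(2,2) a: {T0}  orig:{}
  cell(3,3) c: {S,T2}  orig:{S}
  cell(4,4) a: {T0}  orig:{}
  cell(5,5) c: {S,T2}  orig:{S}
  cell(0,1) aa: ∅
  cell(1,2) aa: ∅
  cell(2,3) ac: {A,S}
  cell(3,4) ca: ∅
  cell(4,5) ac: {A,S}
  cell(0,2) aaa: ∅
  cell(1,3) aac: {S}
  cell(2,4) aca: ∅
  cell(3,5) cac: {S}
  cell(0,3) aaac: {S}
  cell(1,4) aaca: ∅
  cell(2,5) acac: {S}
  cell(0,4) aaaca: ∅
  cell(1,5) aacac: {S}
  cell(0,5) aaacac: {S}

S ∈ T[0,5] ⇒ YES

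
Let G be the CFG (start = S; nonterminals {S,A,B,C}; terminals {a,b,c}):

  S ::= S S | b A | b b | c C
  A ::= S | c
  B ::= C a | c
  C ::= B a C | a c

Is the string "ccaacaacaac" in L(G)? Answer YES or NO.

Convert to CNF:
  S -> S S | T0 A | T0 T0 | T1 C
  A -> S S | T0 A | T0 T0 | T1 C | c
  B -> C T2 | c
  C -> B X3 | T2 T1
  T0 -> b
  T1 -> c
  T2 -> a
  X3 -> T2 C

CYK fill:
  cell(0,0) c: {A,B,T1}  orig:{A,B}
  cell(1,1) c: {A,B,T1}  orig:{A,B}
  cell(2,2) a: {T2}  orig:{}
  cell(3,3) a: {T2}  orig:{}
  cell(4,4) c: {A,B,T1}  orig:{A,B}
  cell(5,5) a: {T2}  orig:{}
  cell(6,6) a: {T2}  orig:{}
  cell(7,7) c: {A,B,T1}  orig:{A,B}
  cell(8,8) a: {T2}  orig:{}
  cell(9,9) a: {T2}  orig:{}
  cell(10,10) c: {A,B,T1}  orig:{A,B}
  cell(0,1) cc: ∅
  cell(1,2) ca: ∅
  cell(2,3) aa: ∅
  cell(3,4) ac: {C}
  cell(4,5) ca: ∅
  cell(5,6) aa: ∅
  cell(6,7) ac: {C}
  cell(7,8) ca: ∅
  cell(8,9) aa: ∅
  cell(9,10) ac: {C}
  cell(0,2) cca: ∅
  cell(1,3) caa: ∅
  cell(2,4) aac: {X3}  orig:{}
  cell(3,5) aca: {B}
  cell(4,6) caa: ∅
  cell(5,7) aac: {X3}  orig:{}
  cell(6,8) aca: {B}
  cell(7,9) caa: ∅
  cell(8,10) aac: {X3}  orig:{}
  cell(0,3) ccaa: ∅
  cell(1,4) caac: {C}
  cell(2,5) aaca: ∅
  cell(3,6) acaa: ∅
  cell(4,7) caac: {C}
  cell(5,8) aaca: ∅
  cell(6,9) acaa: ∅
  cell(7,10) caac: {C}
  cell(0,4) ccaac: {A,S}
  cell(1,5) caaca: {B}
  cell(2,6) aacaa: ∅
  cell(3,7) acaac: {X3}  orig:{}
  cell(4,8) caaca: {B}
  cell(5,9) aacaa: ∅
  cell(6,10) acaac: {X3}  orig:{}
  cell(0,5) ccaaca: ∅
  cell(1,6) caacaa: ∅
  cell(2,7) aacaac: ∅
  cell(3,8) acaaca: ∅
  cell(4,9) caacaa: ∅
  cell(5,10) aacaac: ∅
  cell(0,6) ccaacaa: ∅
  cell(1,7) caacaac: ∅
  cell(2,8) aacaaca: ∅
  cell(3,9) acaacaa: ∅
  cell(4,10) caacaac: ∅
  cell(0,7) ccaacaac: ∅
  cell(1,8) caacaaca: ∅
  cell(2,9) aacaacaa: ∅
  cell(3,10) acaacaac: {C}
  cell(0,8) ccaacaaca: ∅
  cell(1,9) caacaacaa: ∅
  cell(2,10) aacaacaac: {X3}  orig:{}
  cell(0,9) ccaacaacaa: ∅
  cell(1,10) caacaacaac: {C}
  cell(0,10) ccaacaacaac: {A,S}

S ∈ T[0,10] ⇒ YES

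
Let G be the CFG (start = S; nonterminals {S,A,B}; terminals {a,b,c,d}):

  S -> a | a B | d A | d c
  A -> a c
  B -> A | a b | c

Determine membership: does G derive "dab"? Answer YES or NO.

CNF form of G:
  S -> T0 B | T3 A | T3 T1 | a
  A -> T0 T1
  B -> T0 T1 | T0 T2 | c
  T0 -> a
  T1 -> c
  T2 -> b
  T3 -> d

CYK fill:
  cell(0,0) d: {T3}  orig:{}
  cell(1,1) a: {S,T0}  orig:{S}
  cell(2,2) b: {T2}  orig:{}
  cell(0,1) da: ∅
  cell(1,2) ab: {B}
  cell(0,2) dab: ∅

S ∉ T[0,2] ⇒ NO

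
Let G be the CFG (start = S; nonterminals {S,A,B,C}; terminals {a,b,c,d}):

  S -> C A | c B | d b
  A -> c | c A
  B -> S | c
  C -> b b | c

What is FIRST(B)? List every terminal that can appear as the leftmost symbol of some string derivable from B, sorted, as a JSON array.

FIRST iteration:
[1]
  A via A→c: +{c}
  B via B→c: +{c}
  C via C→b b: +{b}
  C via C→c: +{c}
  S via S→C A: +{b,c}
  S via S→d b: +{d}
  S: {b,c,d}  A: {c}  B: {c}  C: {b,c}
[2]
  B via B→S: +{b,d}
  S: {b,c,d}  A: {c}  B: {b,c,d}  C: {b,c}
[3] — fixpoint
  S: {b,c,d}  A: {c}  B: {b,c,d}  C: {b,c}

FIRST(B) = ["b", "c", "d"]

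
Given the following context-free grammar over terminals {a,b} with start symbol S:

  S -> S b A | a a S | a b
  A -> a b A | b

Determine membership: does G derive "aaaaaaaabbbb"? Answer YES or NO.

CNF form of G:
  S -> S X3 | T0 T1 | T0 X4
  A -> T0 X2 | b
  T0 -> a
  T1 -> b
  X2 -> T1 A
  X3 -> T1 A
  X4 -> T0 S

CYK fill:
  cell(0,0) a: {T0}  orig:{}
  cell(1,1) a: {T0}  orig:{}
  cell(2,2) a: {T0}  orig:{}
  cell(3,3) a: {T0}  orig:{}
  cell(4,4) a: {T0}  orig:{}
  cell(5,5) a: {T0}  orig:{}
  cell(6,6) a: {T0}  orig:{}
  cell(7,7) a: {T0}  orig:{}
  cell(8,8) b: {A,T1}  orig:{A}
  cell(9,9) b: {A,T1}  orig:{A}
  cell(10,10) b: {A,T1}  orig:{A}
  cell(11,11) b: {A,T1}  orig:{A}
  cell(0,1) aa: ∅
  cell(1,2) aa: ∅
  cell(2,3) aa: ∅
  cell(3,4) aa: ∅
  cell(4,5) aa: ∅
  cell(5,6) aa: ∅
  cell(6,7) aa: ∅
  cell(7,8) ab: {S}
  cell(8,9) bb: {X2,X3}  orig:{}
  cell(9,10) bb: {X2,X3}  orig:{}
  cell(10,11) bb: {X2,X3}  orig:{}
  cell(0,2) aaa: ∅
  cell(1,3) aaa: ∅
  cell(2,4) aaa: ∅
  cell(3,5) aaa: ∅
  cell(4,6) aaa: ∅
  cell(5,7) aaa: ∅
  cell(6,8) aab: {X4}  orig:{}
  cell(7,9) abb: {A}
  cell(8,10) bbb: ∅
  cell(9,11) bbb: ∅
  cell(0,3) aaaa: ∅
  cell(1,4) aaaa: ∅
  cell(2,5) aaaa: ∅
  cell(3,6) aaaa: ∅
  cell(4,7) aaaa: ∅
  cell(5,8) aaab: {S}
  cell(6,9) aabb: ∅
  cell(7,10) abbb: {S}
  cell(8,11) bbbb: ∅
  cell(0,4) aaaaa: ∅
  cell(1,5) aaaaa: ∅
  cell(2,6) aaaaa: ∅
  cell(3,7) aaaaa: ∅
  cell(4,8) aaaab: {X4}  orig:{}
  cell(5,9) aaabb: ∅
  cell(6,10) aabbb: {X4}  orig:{}
  cell(7,11) abbbb: ∅
  cell(0,5) aaaaaa: ∅
  cell(1,6) aaaaaa: ∅
  cell(2,7) aaaaaa: ∅
  cell(3,8) aaaaab: {S}
  cell(4,9) aaaabb: ∅
  cell(5,10) aaabbb: {S}
  cell(6,11) aabbbb: ∅
  cell(0,6) aaaaaaa: ∅
  cell(1,7) aaaaaaa: ∅
  cell(2,8) aaaaaab: {X4}  orig:{}
  cell(3,9) aaaaabb: ∅
  cell(4,10) aaaabbb: {X4}  orig:{}
  cell(5,11) aaabbbb: ∅
  cell(0,7) aaaaaaaa: ∅
  cell(1,8) aaaaaaab: {S}
  cell(2,9) aaaaaabb: ∅
  cell(3,10) aaaaabbb: {S}
  cell(4,11) aaaabbbb: ∅
  cell(0,8) aaaaaaaab: {X4}  orig:{}
  cell(1,9) aaaaaaabb: ∅
  cell(2,10) aaaaaabbb: {X4}  orig:{}
  cell(3,11) aaaaabbbb: ∅
  cell(0,9) aaaaaaaabb: ∅
  cell(1,10) aaaaaaabbb: {S}
  cell(2,11) aaaaaabbbb: ∅
  cell(0,10) aaaaaaaabbb: {X4}  orig:{}
  cell(1,11) aaaaaaabbbb: ∅
  cell(0,11) aaaaaaaabbbb: ∅

S ∉ T[0,11] ⇒ NO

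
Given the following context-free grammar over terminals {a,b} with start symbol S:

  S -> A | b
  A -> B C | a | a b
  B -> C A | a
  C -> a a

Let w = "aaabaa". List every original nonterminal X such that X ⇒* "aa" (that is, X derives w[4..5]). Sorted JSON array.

CNF form of G:
  S -> B C | T0 T1 | a | b
  A -> B C | T0 T1 | a
  B -> C A | a
  C -> T0 T0
  T0 -> a
  T1 -> b

CYK fill — only the sub-triangle for w[4..5]:
  cell(4,4) a: {A,B,S,T0}  orig:{A,B,S}
  cell(5,5) a: {A,B,S,T0}  orig:{A,B,S}
  cell(4,5) aa: {C}

Original NTs in T[4,5] deriving "aa": ["C"]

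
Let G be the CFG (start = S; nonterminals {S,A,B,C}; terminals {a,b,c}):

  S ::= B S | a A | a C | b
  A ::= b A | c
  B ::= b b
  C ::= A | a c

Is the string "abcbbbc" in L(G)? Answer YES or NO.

Convert to CNF:
  S -> B S | T1 A | T1 C | b
  A -> T0 A | c
  B -> T0 T0
  C -> T0 A | T1 T2 | c
  T0 -> b
  T1 -> a
  T2 -> c

CYK table (by increasing span):
  [0..0]={T1}  "a"  orig:{}
  [1..1]={S,T0}  "b"  orig:{S}
  [2..2]={A,C,T2}  "c"  orig:{A,C}
  [3..3]={S,T0}  "b"  orig:{S}
  [4..4]={S,T0}  "b"  orig:{S}
  [5..5]={S,T0}  "b"  orig:{S}
  [6..6]={A,C,T2}  "c"  orig:{A,C}
  [0..1]=∅  "ab"
  [1..2]={A,C}  "bc"
  [2..3]=∅  "cb"
  [3..4]={B}  "bb"
  [4..5]={B}  "bb"
  [5..6]={A,C}  "bc"
  [0..2]={S}  "abc"
  [1..3]=∅  "bcb"
  [2..4]=∅  "cbb"
  [3..5]={S}  "bbb"
  [4..6]={A,C}  "bbc"
  [0..3]=∅  "abcb"
  [1..4]=∅  "bcbb"
  [2..5]=∅  "cbbb"
  [3..6]={A,C}  "bbbc"
  [0..4]=∅  "abcbb"
  [1..5]=∅  "bcbbb"
  [2..6]=∅  "cbbbc"
  [0..5]=∅  "abcbbb"
  [1..6]=∅  "bcbbbc"
  [0..6]=∅  "abcbbbc"

S ∉ T[0,6] ⇒ NO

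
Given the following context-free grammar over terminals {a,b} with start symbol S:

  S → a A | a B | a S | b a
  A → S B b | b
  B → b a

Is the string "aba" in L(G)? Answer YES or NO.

Convert to CNF:
  S -> T0 T1 | T1 A | T1 B | T1 S
  A -> S X2 | b
  B -> T0 T1
  T0 -> b
  T1 -> a
  X2 -> B T0

Fill CYK table bottom-up:
  cell(0,0) a: {T1}  orig:{}
  cell(1,1) b: {A,T0}  orig:{A}
  cell(2,2) a: {T1}  orig:{}
  cell(0,1) ab: {S}
  cell(1,2) ba: {B,S}
  cell(0,2) aba: {S}

S ∈ T[0,2] ⇒ YES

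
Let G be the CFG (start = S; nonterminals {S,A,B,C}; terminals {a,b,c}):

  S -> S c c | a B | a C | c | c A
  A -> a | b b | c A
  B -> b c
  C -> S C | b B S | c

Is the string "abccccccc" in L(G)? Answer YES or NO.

Convert to CNF:
  S -> S X4 | T1 A | T2 B | T2 C | c
  A -> T0 T0 | T1 A | a
  B -> T0 T1
  C -> S C | T0 X3 | c
  T0 -> b
  T1 -> c
  T2 -> a
  X3 -> B S
  X4 -> T1 T1

CYK table (by increasing span):
  T[0,0] 'a' = {A,T2}  orig:{A}
  T[1,1] 'b' = {T0}  orig:{}
  T[2,2] 'c' = {C,S,T1}  orig:{C,S}
  T[3,3] 'c' = {C,S,T1}  orig:{C,S}
  T[4,4] 'c' = {C,S,T1}  orig:{C,S}
  T[5,5] 'c' = {C,S,T1}  orig:{C,S}
  T[6,6] 'c' = {C,S,T1}  orig:{C,S}
  T[7,7] 'c' = {C,S,T1}  orig:{C,S}
  T[8,8] 'c' = {C,S,T1}  orig:{C,S}
  T[0,1] 'ab' = ∅
  T[1,2] 'bc' = {B}
  T[2,3] 'cc' = {C,X4}  orig:{C}
  T[3,4] 'cc' = {C,X4}  orig:{C}
  T[4,5] 'cc' = {C,X4}  orig:{C}
  T[5,6] 'cc' = {C,X4}  orig:{C}
  T[6,7] 'cc' = {C,X4}  orig:{C}
  T[7,8] 'cc' = {C,X4}  orig:{C}
  T[0,2] 'abc' = {S}
  T[1,3] 'bcc' = {X3}  orig:{}
  T[2,4] 'ccc' = {C,S}
  T[3,5] 'ccc' = {C,S}
  T[4,6] 'ccc' = {C,S}
  T[5,7] 'ccc' = {C,S}
  T[6,8] 'ccc' = {C,S}
  T[0,3] 'abcc' = {C}
  T[1,4] 'bccc' = ∅
  T[2,5] 'cccc' = {C}
  T[3,6] 'cccc' = {C}
  T[4,7] 'cccc' = {C}
  T[5,8] 'cccc' = {C}
  T[0,4] 'abccc' = {C,S}
  T[1,5] 'bcccc' = {X3}  orig:{}
  T[2,6] 'ccccc' = {C,S}
  T[3,7] 'ccccc' = {C,S}
  T[4,8] 'ccccc' = {C,S}
  T[0,5] 'abcccc' = {C}
  T[1,6] 'bccccc' = ∅
  T[2,7] 'cccccc' = {C}
  T[3,8] 'cccccc' = {C}
  T[0,6] 'abccccc' = {C,S}
  T[1,7] 'bcccccc' = {X3}  orig:{}
  T[2,8] 'ccccccc' = {C,S}
  T[0,7] 'abcccccc' = {C}
  T[1,8] 'bccccccc' = ∅
  T[0,8] 'abccccccc' = {C,S}

S ∈ T[0,8] ⇒ YES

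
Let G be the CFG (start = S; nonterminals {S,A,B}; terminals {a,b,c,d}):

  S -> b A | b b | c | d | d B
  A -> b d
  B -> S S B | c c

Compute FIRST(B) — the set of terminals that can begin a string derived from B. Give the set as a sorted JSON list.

Compute FIRST by fixpoint:
[1]
  A via A→b d: +{b}
  B via B→c c: +{c}
  S via S→b A: +{b}
  S via S→c: +{c}
  S via S→d: +{d}
  FIRST(S)={b,c,d}  FIRST(A)={b}  FIRST(B)={c}
[2]
  B via B→S S B: +{b,d}
  FIRST(S)={b,c,d}  FIRST(A)={b}  FIRST(B)={b,c,d}
[3] (stable)
  FIRST(S)={b,c,d}  FIRST(A)={b}  FIRST(B)={b,c,d}

FIRST(B) = ["b", "c", "d"]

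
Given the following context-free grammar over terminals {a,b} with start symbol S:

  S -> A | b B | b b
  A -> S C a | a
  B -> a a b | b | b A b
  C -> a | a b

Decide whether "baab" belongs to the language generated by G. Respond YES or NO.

Convert to CNF:
  S -> S X5 | T1 B | T1 T1 | a
  A -> S X2 | a
  B -> T0 X3 | T1 X4 | b
  C -> T0 T1 | a
  T0 -> a
  T1 -> b
  X2 -> C T0
  X3 -> T0 T1
  X4 -> A T1
  X5 -> C T0

CYK table (by increasing span):
  [0..0]={B,T1}  "b"  orig:{B}
  [1..1]={A,C,S,T0}  "a"  orig:{A,C,S}
  [2..2]={A,C,S,T0}  "a"  orig:{A,C,S}
  [3..3]={B,T1}  "b"  orig:{B}
  [0..1]=∅  "ba"
  [1..2]={X2,X5}  "aa"  orig:{}
  [2..3]={C,X3,X4}  "ab"  orig:{C}
  [0..2]=∅  "baa"
  [1..3]={B}  "aab"
  [0..3]={S}  "baab"

S ∈ T[0,3] ⇒ YES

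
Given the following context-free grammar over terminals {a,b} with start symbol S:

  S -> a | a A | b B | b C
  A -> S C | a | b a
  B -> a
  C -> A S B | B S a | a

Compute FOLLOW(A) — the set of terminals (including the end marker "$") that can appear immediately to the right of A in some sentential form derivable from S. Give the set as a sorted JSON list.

FIRST sets, iterate to fixpoint:
pass 1:
  A via A→a: +{a}
  A via A→b a: +{b}
  B via B→a: +{a}
  C via C→A S B: +{a,b}
  S via S→a: +{a}
  S via S→b B: +{b}
  FIRST[S]={a,b}  FIRST[A]={a,b}  FIRST[B]={a}  FIRST[C]={a,b}
pass 2: — fixpoint
  FIRST[S]={a,b}  FIRST[A]={a,b}  FIRST[B]={a}  FIRST[C]={a,b}

FOLLOW iteration:
FOLLOW(S) := {$}
[1]
  A→S C: FOLLOW(S) ⊇ FIRST(C) = {a,b}; new: +{a,b}
  C→A S B: FOLLOW(A) ⊇ FIRST(S) = {a,b}; new: +{a,b}
  C→B S a: FOLLOW(B) ⊇ FIRST(S) = {a,b}; new: +{a,b}
  S→a A: FOLLOW(A) ⊇ FOLLOW(S) ⊇ {$,a,b}; new: +{$}
  S→b B: FOLLOW(B) ⊇ FOLLOW(S) ⊇ {$,a,b}; new: +{$}
  S→b C: FOLLOW(C) ⊇ FOLLOW(S) ⊇ {$,a,b}; new: +{$,a,b}
  FOLLOW(S)={$,a,b}  FOLLOW(A)={$,a,b}  FOLLOW(B)={$,a,b}  FOLLOW(C)={$,a,b}
[2] (no change)
  FOLLOW(S)={$,a,b}  FOLLOW(A)={$,a,b}  FOLLOW(B)={$,a,b}  FOLLOW(C)={$,a,b}

FOLLOW(A) = ["$", "a", "b"]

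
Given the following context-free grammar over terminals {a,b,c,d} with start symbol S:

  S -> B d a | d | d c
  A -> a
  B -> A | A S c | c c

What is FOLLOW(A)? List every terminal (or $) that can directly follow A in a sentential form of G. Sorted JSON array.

FIRST iteration:
round 1:
  A via A→a: +{a}
  B via B→A: +{a}
  B via B→c c: +{c}
  S via S→B d a: +{a,c}
  S via S→d: +{d}
  FIRST(S)={a,c,d}  FIRST(A)={a}  FIRST(B)={a,c}
round 2: — fixpoint
  FIRST(S)={a,c,d}  FIRST(A)={a}  FIRST(B)={a,c}

FOLLOW sets:
initialize: $ ∈ FOLLOW(S)
round 1:
  B→A S c: FOLLOW(A) ⊇ FIRST(S) = {a,c,d}; new: +{a,c,d}
  B→A S c: FOLLOW(S) ⊇ FIRST(c) = {c}; new: +{c}
  S→B d a: FOLLOW(B) ⊇ FIRST(d) = {d}; new: +{d}
  FOLLOW[S]={$,c}  FOLLOW[A]={a,c,d}  FOLLOW[B]={d}
round 2: (stable)
  FOLLOW[S]={$,c}  FOLLOW[A]={a,c,d}  FOLLOW[B]={d}

FOLLOW(A) = ["a", "c", "d"]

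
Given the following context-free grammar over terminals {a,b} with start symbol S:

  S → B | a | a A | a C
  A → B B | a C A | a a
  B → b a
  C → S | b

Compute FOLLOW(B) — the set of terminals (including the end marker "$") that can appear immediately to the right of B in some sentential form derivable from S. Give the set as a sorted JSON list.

FIRST sets, iterate to fixpoint:
[1]
  A via A→a C A: +{a}
  B via B→b a: +{b}
  C via C→b: +{b}
  S via S→B: +{b}
  S via S→a: +{a}
  FIRST[S]={a,b}  FIRST[A]={a}  FIRST[B]={b}  FIRST[C]={b}
[2]
  A via A→B B: +{b}
  C via C→S: +{a}
  FIRST[S]={a,b}  FIRST[A]={a,b}  FIRST[B]={b}  FIRST[C]={a,b}
[3] (no change)
  FIRST[S]={a,b}  FIRST[A]={a,b}  FIRST[B]={b}  FIRST[C]={a,b}

FOLLOW sets:
seed FOLLOW(S) with $
pass 1:
  A→B B: FOLLOW(B) ⊇ FIRST(B) = {b}; new: +{b}
  A→a C A: FOLLOW(C) ⊇ FIRST(A) = {a,b}; new: +{a,b}
  C→S: FOLLOW(S) ⊇ FOLLOW(C) ⊇ {a,b}; new: +{a,b}
  S→B: FOLLOW(B) ⊇ FOLLOW(S) ⊇ {$,a,b}; new: +{$,a}
  S→a A: FOLLOW(A) ⊇ FOLLOW(S) ⊇ {$,a,b}; new: +{$,a,b}
  S→a C: FOLLOW(C) ⊇ FOLLOW(S) ⊇ {$,a,b}; new: +{$}
  FOLLOW(S)={$,a,b}  FOLLOW(A)={$,a,b}  FOLLOW(B)={$,a,b}  FOLLOW(C)={$,a,b}
pass 2: done
  FOLLOW(S)={$,a,b}  FOLLOW(A)={$,a,b}  FOLLOW(B)={$,a,b}  FOLLOW(C)={$,a,b}

FOLLOW(B) = ["$", "a", "b"]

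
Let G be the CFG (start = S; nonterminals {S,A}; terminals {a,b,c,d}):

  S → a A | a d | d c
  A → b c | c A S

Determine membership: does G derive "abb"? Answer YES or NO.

Convert to CNF:
  S -> T2 A | T2 T3 | T3 T1
  A -> T0 T1 | T1 X4
  T0 -> b
  T1 -> c
  T2 -> a
  T3 -> d
  X4 -> A S

Fill CYK table bottom-up:
  [0..0]={T2}  "a"  orig:{}
  [1..1]={T0}  "b"  orig:{}
  [2..2]={T0}  "b"  orig:{}
  [0..1]=∅  "ab"
  [1..2]=∅  "bb"
  [0..2]=∅  "abb"

S ∉ T[0,2] ⇒ NO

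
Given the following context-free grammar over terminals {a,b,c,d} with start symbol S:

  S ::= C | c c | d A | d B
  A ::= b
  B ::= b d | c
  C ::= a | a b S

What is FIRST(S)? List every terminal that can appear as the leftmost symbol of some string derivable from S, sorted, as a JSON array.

Compute FIRST by fixpoint:
pass 1:
  A via A→b: +{b}
  B via B→b d: +{b}
  B via B→c: +{c}
  C via C→a: +{a}
  S via S→C: +{a}
  S via S→c c: +{c}
  S via S→d A: +{d}
  FIRST(S)={a,c,d}  FIRST(A)={b}  FIRST(B)={b,c}  FIRST(C)={a}
pass 2: — fixpoint
  FIRST(S)={a,c,d}  FIRST(A)={b}  FIRST(B)={b,c}  FIRST(C)={a}

FIRST(S) = ["a", "c", "d"]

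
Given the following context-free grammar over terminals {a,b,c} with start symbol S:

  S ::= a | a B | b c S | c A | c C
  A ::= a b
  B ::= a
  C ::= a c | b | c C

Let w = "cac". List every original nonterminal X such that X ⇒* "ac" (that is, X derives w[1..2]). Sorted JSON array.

Convert to CNF:
  S -> T0 B | T1 X3 | T2 A | T2 C | a
  A -> T0 T1
  B -> a
  C -> T0 T2 | T2 C | b
  T0 -> a
  T1 -> b
  T2 -> c
  X3 -> T2 S

Fill CYK table bottom-up, restricted to cells inside w[1..2]:
  [1..1]={B,S,T0}  "a"  orig:{B,S}
  [2..2]={T2}  "c"  orig:{}
  [1..2]={C}  "ac"

Original NTs in T[1,2] deriving "ac": ["C"]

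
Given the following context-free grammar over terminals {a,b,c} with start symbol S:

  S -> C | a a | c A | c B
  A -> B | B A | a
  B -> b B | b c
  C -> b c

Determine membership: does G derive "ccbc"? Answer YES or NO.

Convert to CNF:
  S -> T0 T1 | T1 A | T1 B | T2 T2
  A -> B A | T0 B | T0 T1 | a
  B -> T0 B | T0 T1
  C -> T0 T1
  T0 -> b
  T1 -> c
  T2 -> a

Fill CYK table bottom-up:
  cell(0,0) c: {T1}  orig:{}
  cell(1,1) c: {T1}  orig:{}
  cell(2,2) b: {T0}  orig:{}
  cell(3,3) c: {T1}  orig:{}
  cell(0,1) cc: ∅
  cell(1,2) cb: ∅
  cell(2,3) bc: {A,B,C,S}
  cell(0,2) ccb: ∅
  cell(1,3) cbc: {S}
  cell(0,3) ccbc: ∅

S ∉ T[0,3] ⇒ NO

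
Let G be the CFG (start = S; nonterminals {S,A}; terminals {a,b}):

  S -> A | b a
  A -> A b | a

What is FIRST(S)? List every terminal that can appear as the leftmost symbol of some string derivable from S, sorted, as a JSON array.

Compute FIRST by fixpoint:
iter 1:
  A via A→a: +{a}
  S via S→A: +{a}
  S via S→b a: +{b}
  S: {a,b}  A: {a}
iter 2: — fixpoint
  S: {a,b}  A: {a}

FIRST(S) = ["a", "b"]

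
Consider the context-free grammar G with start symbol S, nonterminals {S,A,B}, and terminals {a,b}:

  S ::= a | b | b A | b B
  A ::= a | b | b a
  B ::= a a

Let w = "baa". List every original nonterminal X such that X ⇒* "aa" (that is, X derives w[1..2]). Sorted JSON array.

Convert to CNF:
  S -> T0 A | T0 B | a | b
  A -> T0 T1 | a | b
  B -> T1 T1
  T0 -> b
  T1 -> a

CYK table (by increasing span), restricted to cells inside w[1..2]:
  T[1,1] 'a' = {A,S,T1}  orig:{A,S}
  T[2,2] 'a' = {A,S,T1}  orig:{A,S}
  T[1,2] 'aa' = {B}

Original NTs in T[1,2] deriving "aa": ["B"]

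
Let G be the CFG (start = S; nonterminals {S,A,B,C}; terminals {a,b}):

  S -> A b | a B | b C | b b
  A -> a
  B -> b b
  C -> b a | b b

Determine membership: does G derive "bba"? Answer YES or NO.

Convert to CNF:
  S -> A T0 | T0 C | T0 T0 | T1 B
  A -> a
  B -> T0 T0
  C -> T0 T0 | T0 T1
  T0 -> b
  T1 -> a

CYK fill:
  T[0,0] 'b' = {T0}  orig:{}
  T[1,1] 'b' = {T0}  orig:{}
  T[2,2] 'a' = {A,T1}  orig:{A}
  T[0,1] 'bb' = {B,C,S}
  T[1,2] 'ba' = {C}
  T[0,2] 'bba' = {S}

S ∈ T[0,2] ⇒ YES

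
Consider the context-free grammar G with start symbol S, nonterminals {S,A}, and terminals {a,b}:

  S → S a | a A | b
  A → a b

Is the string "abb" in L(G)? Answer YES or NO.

CNF form of G:
  S -> S T0 | T0 A | b
  A -> T0 T1
  T0 -> a
  T1 -> b

CYK table (by increasing span):
  T[0,0] 'a' = {T0}  orig:{}
  T[1,1] 'b' = {S,T1}  orig:{S}
  T[2,2] 'b' = {S,T1}  orig:{S}
  T[0,1] 'ab' = {A}
  T[1,2] 'bb' = ∅
  T[0,2] 'abb' = ∅

S ∉ T[0,2] ⇒ NO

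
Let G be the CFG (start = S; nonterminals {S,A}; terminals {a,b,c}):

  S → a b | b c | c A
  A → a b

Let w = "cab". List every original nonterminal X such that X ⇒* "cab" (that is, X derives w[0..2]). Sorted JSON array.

CNF form of G:
  S -> T0 T1 | T1 T2 | T2 A
  A -> T0 T1
  T0 -> a
  T1 -> b
  T2 -> c

CYK table (by increasing span) (cells [i..j] with 0 ≤ i ≤ j ≤ 2 only):
  cell(0,0) c: {T2}  orig:{}
  cell(1,1) a: {T0}  orig:{}
  cell(2,2) b: {T1}  orig:{}
  cell(0,1) ca: ∅
  cell(1,2) ab: {A,S}
  cell(0,2) cab: {S}

Original NTs in T[0,2] deriving "cab": ["S"]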